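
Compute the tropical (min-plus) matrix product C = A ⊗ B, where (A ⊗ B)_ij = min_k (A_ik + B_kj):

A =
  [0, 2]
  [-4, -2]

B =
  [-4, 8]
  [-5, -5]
A ⊗ B =
  [-4, -3]
  [-8, -7]

Apply the min-plus product entry-by-entry:
  C[0][0] = min over k of (A[0][0] + B[0][0] = 0 + -4 = -4, A[0][1] + B[1][0] = 2 + -5 = -3) = -4 (attained at k = 0)
  C[0][1] = min over k of (A[0][0] + B[0][1] = 0 + 8 = 8, A[0][1] + B[1][1] = 2 + -5 = -3) = -3 (attained at k = 1)
  C[1][0] = min over k of (A[1][0] + B[0][0] = -4 + -4 = -8, A[1][1] + B[1][0] = -2 + -5 = -7) = -8 (attained at k = 0)
  C[1][1] = min over k of (A[1][0] + B[0][1] = -4 + 8 = 4, A[1][1] + B[1][1] = -2 + -5 = -7) = -7 (attained at k = 1)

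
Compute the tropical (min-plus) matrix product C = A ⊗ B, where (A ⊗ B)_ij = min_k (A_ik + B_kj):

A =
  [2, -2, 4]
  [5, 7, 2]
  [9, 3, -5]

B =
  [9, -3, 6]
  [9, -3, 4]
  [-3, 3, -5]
A ⊗ B =
  [1, -5, -1]
  [-1, 2, -3]
  [-8, -2, -10]

Apply the min-plus product entry-by-entry:
  C[0][0] = min over k of (A[0][0] + B[0][0] = 2 + 9 = 11, A[0][1] + B[1][0] = -2 + 9 = 7, A[0][2] + B[2][0] = 4 + -3 = 1) = 1 (attained at k = 2)
  C[0][1] = min over k of (A[0][0] + B[0][1] = 2 + -3 = -1, A[0][1] + B[1][1] = -2 + -3 = -5, A[0][2] + B[2][1] = 4 + 3 = 7) = -5 (attained at k = 1)
  C[0][2] = min over k of (A[0][0] + B[0][2] = 2 + 6 = 8, A[0][1] + B[1][2] = -2 + 4 = 2, A[0][2] + B[2][2] = 4 + -5 = -1) = -1 (attained at k = 2)
  C[1][0] = min over k of (A[1][0] + B[0][0] = 5 + 9 = 14, A[1][1] + B[1][0] = 7 + 9 = 16, A[1][2] + B[2][0] = 2 + -3 = -1) = -1 (attained at k = 2)
  C[1][1] = min over k of (A[1][0] + B[0][1] = 5 + -3 = 2, A[1][1] + B[1][1] = 7 + -3 = 4, A[1][2] + B[2][1] = 2 + 3 = 5) = 2 (attained at k = 0)
  C[1][2] = min over k of (A[1][0] + B[0][2] = 5 + 6 = 11, A[1][1] + B[1][2] = 7 + 4 = 11, A[1][2] + B[2][2] = 2 + -5 = -3) = -3 (attained at k = 2)
  C[2][0] = min over k of (A[2][0] + B[0][0] = 9 + 9 = 18, A[2][1] + B[1][0] = 3 + 9 = 12, A[2][2] + B[2][0] = -5 + -3 = -8) = -8 (attained at k = 2)
  C[2][1] = min over k of (A[2][0] + B[0][1] = 9 + -3 = 6, A[2][1] + B[1][1] = 3 + -3 = 0, A[2][2] + B[2][1] = -5 + 3 = -2) = -2 (attained at k = 2)
  C[2][2] = min over k of (A[2][0] + B[0][2] = 9 + 6 = 15, A[2][1] + B[1][2] = 3 + 4 = 7, A[2][2] + B[2][2] = -5 + -5 = -10) = -10 (attained at k = 2)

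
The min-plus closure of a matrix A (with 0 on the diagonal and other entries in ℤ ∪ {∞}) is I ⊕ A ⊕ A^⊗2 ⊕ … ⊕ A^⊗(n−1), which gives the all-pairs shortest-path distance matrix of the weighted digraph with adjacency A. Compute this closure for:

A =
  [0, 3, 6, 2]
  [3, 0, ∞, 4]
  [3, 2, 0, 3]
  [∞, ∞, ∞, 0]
Closure =
  [0, 3, 6, 2]
  [3, 0, 9, 4]
  [3, 2, 0, 3]
  [∞, ∞, ∞, 0]

This is the Floyd-Warshall all-pairs shortest-path computation. For each intermediate vertex k = 0, 1, …, 3, update dist[i][j] ← min(dist[i][j], dist[i][k] + dist[k][j]). The final matrix gives, for each (i, j), the minimum total weight of any directed path from i to j (possibly empty when i = j).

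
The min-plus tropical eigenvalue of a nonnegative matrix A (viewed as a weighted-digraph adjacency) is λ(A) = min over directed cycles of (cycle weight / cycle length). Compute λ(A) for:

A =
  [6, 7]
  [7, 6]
λ(A) = 6

Enumerate directed cycles and compute their means (weight / length). Sample:
  cycle 0 → 0: weight = 6, length = 1, mean = 6/1 ≈ 6.000
  cycle 1 → 1: weight = 6, length = 1, mean = 6/1 ≈ 6.000
  cycle 0 → 1 → 0: weight = 14, length = 2, mean = 14/2 ≈ 7.000
  cycle 1 → 0 → 1: weight = 14, length = 2, mean = 14/2 ≈ 7.000
Minimum mean = 6.000, attained e.g. along the cycle 0 → 0 with weight 6 and length 1. So λ(A) = 6/1 = 6.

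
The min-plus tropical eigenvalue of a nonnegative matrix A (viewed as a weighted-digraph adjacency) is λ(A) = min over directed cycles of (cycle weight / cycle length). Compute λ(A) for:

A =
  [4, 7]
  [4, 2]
λ(A) = 2

Enumerate directed cycles and compute their means (weight / length). Sample:
  cycle 0 → 0: weight = 4, length = 1, mean = 4/1 ≈ 4.000
  cycle 1 → 1: weight = 2, length = 1, mean = 2/1 ≈ 2.000
  cycle 0 → 1 → 0: weight = 11, length = 2, mean = 11/2 ≈ 5.500
  cycle 1 → 0 → 1: weight = 11, length = 2, mean = 11/2 ≈ 5.500
Minimum mean = 2.000, attained e.g. along the cycle 1 → 1 with weight 2 and length 1. So λ(A) = 2/1 = 2.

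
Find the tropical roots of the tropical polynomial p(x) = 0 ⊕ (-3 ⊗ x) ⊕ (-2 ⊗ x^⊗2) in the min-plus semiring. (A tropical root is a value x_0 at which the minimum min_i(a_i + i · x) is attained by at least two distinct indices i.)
Roots: {-1, 3}

Each tropical root is a break point of the lower envelope of the lines y = a_i + i · x (there are 3 lines, with slopes 0, 1, ..., 2). Only the lines that attain the minimum somewhere contribute to roots; other lines are dominated. Here the surviving (envelope) indices are i = 2, i = 1, i = 0.
Intersections between consecutive envelope lines give the roots: for adjacent envelope indices i < j the intersection is x = (a_i − a_j) / (j − i). Reading off the sorted break points: {-1, 3}.
Verification: at each break x_0, at least two indices attain the minimum of min_i(a_i + i · x_0).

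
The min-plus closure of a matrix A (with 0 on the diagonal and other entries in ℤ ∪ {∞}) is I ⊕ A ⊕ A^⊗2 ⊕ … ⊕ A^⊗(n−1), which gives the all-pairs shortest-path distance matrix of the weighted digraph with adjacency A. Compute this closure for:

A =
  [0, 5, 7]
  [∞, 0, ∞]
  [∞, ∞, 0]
Closure =
  [0, 5, 7]
  [∞, 0, ∞]
  [∞, ∞, 0]

This is the Floyd-Warshall all-pairs shortest-path computation. For each intermediate vertex k = 0, 1, …, 2, update dist[i][j] ← min(dist[i][j], dist[i][k] + dist[k][j]). The final matrix gives, for each (i, j), the minimum total weight of any directed path from i to j (possibly empty when i = j).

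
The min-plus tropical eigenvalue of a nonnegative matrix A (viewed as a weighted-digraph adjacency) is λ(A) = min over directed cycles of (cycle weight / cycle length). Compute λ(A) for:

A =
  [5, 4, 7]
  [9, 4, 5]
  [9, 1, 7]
λ(A) = 3

Enumerate directed cycles and compute their means (weight / length). Sample:
  cycle 0 → 0: weight = 5, length = 1, mean = 5/1 ≈ 5.000
  cycle 1 → 1: weight = 4, length = 1, mean = 4/1 ≈ 4.000
  cycle 2 → 2: weight = 7, length = 1, mean = 7/1 ≈ 7.000
  cycle 0 → 1 → 0: weight = 13, length = 2, mean = 13/2 ≈ 6.500
  cycle 0 → 2 → 0: weight = 16, length = 2, mean = 16/2 ≈ 8.000
  cycle 1 → 0 → 1: weight = 13, length = 2, mean = 13/2 ≈ 6.500
Minimum mean = 3.000, attained e.g. along the cycle 1 → 2 → 1 with weight 6 and length 2. So λ(A) = 6/2 = 3.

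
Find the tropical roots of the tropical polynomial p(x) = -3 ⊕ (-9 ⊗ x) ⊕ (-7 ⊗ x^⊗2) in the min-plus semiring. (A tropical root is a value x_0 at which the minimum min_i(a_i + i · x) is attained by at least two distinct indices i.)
Roots: {-2, 6}

Each tropical root is a break point of the lower envelope of the lines y = a_i + i · x (there are 3 lines, with slopes 0, 1, ..., 2). Only the lines that attain the minimum somewhere contribute to roots; other lines are dominated. Here the surviving (envelope) indices are i = 2, i = 1, i = 0.
Intersections between consecutive envelope lines give the roots: for adjacent envelope indices i < j the intersection is x = (a_i − a_j) / (j − i). Reading off the sorted break points: {-2, 6}.
Verification: at each break x_0, at least two indices attain the minimum of min_i(a_i + i · x_0).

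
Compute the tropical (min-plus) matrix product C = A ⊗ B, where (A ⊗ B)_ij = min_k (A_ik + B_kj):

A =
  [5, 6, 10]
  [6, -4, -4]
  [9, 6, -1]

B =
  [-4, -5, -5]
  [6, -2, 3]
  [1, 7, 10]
A ⊗ B =
  [1, 0, 0]
  [-3, -6, -1]
  [0, 4, 4]

Apply the min-plus product entry-by-entry:
  C[0][0] = min over k of (A[0][0] + B[0][0] = 5 + -4 = 1, A[0][1] + B[1][0] = 6 + 6 = 12, A[0][2] + B[2][0] = 10 + 1 = 11) = 1 (attained at k = 0)
  C[0][1] = min over k of (A[0][0] + B[0][1] = 5 + -5 = 0, A[0][1] + B[1][1] = 6 + -2 = 4, A[0][2] + B[2][1] = 10 + 7 = 17) = 0 (attained at k = 0)
  C[0][2] = min over k of (A[0][0] + B[0][2] = 5 + -5 = 0, A[0][1] + B[1][2] = 6 + 3 = 9, A[0][2] + B[2][2] = 10 + 10 = 20) = 0 (attained at k = 0)
  C[1][0] = min over k of (A[1][0] + B[0][0] = 6 + -4 = 2, A[1][1] + B[1][0] = -4 + 6 = 2, A[1][2] + B[2][0] = -4 + 1 = -3) = -3 (attained at k = 2)
  C[1][1] = min over k of (A[1][0] + B[0][1] = 6 + -5 = 1, A[1][1] + B[1][1] = -4 + -2 = -6, A[1][2] + B[2][1] = -4 + 7 = 3) = -6 (attained at k = 1)
  C[1][2] = min over k of (A[1][0] + B[0][2] = 6 + -5 = 1, A[1][1] + B[1][2] = -4 + 3 = -1, A[1][2] + B[2][2] = -4 + 10 = 6) = -1 (attained at k = 1)
  C[2][0] = min over k of (A[2][0] + B[0][0] = 9 + -4 = 5, A[2][1] + B[1][0] = 6 + 6 = 12, A[2][2] + B[2][0] = -1 + 1 = 0) = 0 (attained at k = 2)
  C[2][1] = min over k of (A[2][0] + B[0][1] = 9 + -5 = 4, A[2][1] + B[1][1] = 6 + -2 = 4, A[2][2] + B[2][1] = -1 + 7 = 6) = 4 (attained at k = 0)
  C[2][2] = min over k of (A[2][0] + B[0][2] = 9 + -5 = 4, A[2][1] + B[1][2] = 6 + 3 = 9, A[2][2] + B[2][2] = -1 + 10 = 9) = 4 (attained at k = 0)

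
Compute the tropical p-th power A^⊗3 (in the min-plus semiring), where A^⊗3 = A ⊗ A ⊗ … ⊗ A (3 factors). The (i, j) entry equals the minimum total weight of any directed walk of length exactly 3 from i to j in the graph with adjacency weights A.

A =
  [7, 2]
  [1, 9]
A^⊗3 =
  [10, 5]
  [4, 10]

Each entry (A^⊗3)_ij equals the minimum over all length-3 walks i = v_0 → v_1 → … → v_3 = j of Σ_t A[v_t][v_{t+1}]. For example, for (i, j) = (0, 1) we minimise over 4 possible intermediate vertex sequences; the minimum is 5, attained along the walk 0 → 1 → 0 → 1.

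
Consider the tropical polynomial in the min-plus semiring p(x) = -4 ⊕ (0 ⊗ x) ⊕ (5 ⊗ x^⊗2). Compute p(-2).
p(-2) = -4

A tropical monomial a ⊗ x^⊗i evaluates to a + i · x. Evaluating each term at x = -2:
  Term 0 contributes -4 + 0 · -2 = -4
  Term 1 contributes 0 + 1 · -2 = -2
  Term 2 contributes 5 + 2 · -2 = 1
p(-2) = ⊕ of these = min[-4, -2, 1] = -4.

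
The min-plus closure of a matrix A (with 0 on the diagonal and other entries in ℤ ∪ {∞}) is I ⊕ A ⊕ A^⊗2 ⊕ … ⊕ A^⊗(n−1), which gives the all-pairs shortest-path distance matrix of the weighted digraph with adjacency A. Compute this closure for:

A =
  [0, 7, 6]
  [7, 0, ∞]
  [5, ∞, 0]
Closure =
  [0, 7, 6]
  [7, 0, 13]
  [5, 12, 0]

This is the Floyd-Warshall all-pairs shortest-path computation. For each intermediate vertex k = 0, 1, …, 2, update dist[i][j] ← min(dist[i][j], dist[i][k] + dist[k][j]). The final matrix gives, for each (i, j), the minimum total weight of any directed path from i to j (possibly empty when i = j).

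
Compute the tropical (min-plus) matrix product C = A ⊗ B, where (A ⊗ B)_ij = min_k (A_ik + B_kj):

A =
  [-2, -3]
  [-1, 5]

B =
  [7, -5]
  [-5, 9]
A ⊗ B =
  [-8, -7]
  [0, -6]

Apply the min-plus product entry-by-entry:
  C[0][0] = min over k of (A[0][0] + B[0][0] = -2 + 7 = 5, A[0][1] + B[1][0] = -3 + -5 = -8) = -8 (attained at k = 1)
  C[0][1] = min over k of (A[0][0] + B[0][1] = -2 + -5 = -7, A[0][1] + B[1][1] = -3 + 9 = 6) = -7 (attained at k = 0)
  C[1][0] = min over k of (A[1][0] + B[0][0] = -1 + 7 = 6, A[1][1] + B[1][0] = 5 + -5 = 0) = 0 (attained at k = 1)
  C[1][1] = min over k of (A[1][0] + B[0][1] = -1 + -5 = -6, A[1][1] + B[1][1] = 5 + 9 = 14) = -6 (attained at k = 0)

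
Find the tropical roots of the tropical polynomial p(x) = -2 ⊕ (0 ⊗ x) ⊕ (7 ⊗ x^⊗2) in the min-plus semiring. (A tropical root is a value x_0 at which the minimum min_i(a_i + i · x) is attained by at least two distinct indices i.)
Roots: {-7, -2}

Each tropical root is a break point of the lower envelope of the lines y = a_i + i · x (there are 3 lines, with slopes 0, 1, ..., 2). Only the lines that attain the minimum somewhere contribute to roots; other lines are dominated. Here the surviving (envelope) indices are i = 2, i = 1, i = 0.
Intersections between consecutive envelope lines give the roots: for adjacent envelope indices i < j the intersection is x = (a_i − a_j) / (j − i). Reading off the sorted break points: {-7, -2}.
Verification: at each break x_0, at least two indices attain the minimum of min_i(a_i + i · x_0).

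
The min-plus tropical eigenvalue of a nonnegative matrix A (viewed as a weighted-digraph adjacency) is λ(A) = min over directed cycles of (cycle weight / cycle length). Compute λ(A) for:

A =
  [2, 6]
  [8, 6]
λ(A) = 2

Enumerate directed cycles and compute their means (weight / length). Sample:
  cycle 0 → 0: weight = 2, length = 1, mean = 2/1 ≈ 2.000
  cycle 1 → 1: weight = 6, length = 1, mean = 6/1 ≈ 6.000
  cycle 0 → 1 → 0: weight = 14, length = 2, mean = 14/2 ≈ 7.000
  cycle 1 → 0 → 1: weight = 14, length = 2, mean = 14/2 ≈ 7.000
Minimum mean = 2.000, attained e.g. along the cycle 0 → 0 with weight 2 and length 1. So λ(A) = 2/1 = 2.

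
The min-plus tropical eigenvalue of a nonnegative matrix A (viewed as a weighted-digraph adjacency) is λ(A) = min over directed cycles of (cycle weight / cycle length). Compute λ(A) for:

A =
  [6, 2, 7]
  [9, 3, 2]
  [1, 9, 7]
λ(A) = 5/3

Enumerate directed cycles and compute their means (weight / length). Sample:
  cycle 0 → 0: weight = 6, length = 1, mean = 6/1 ≈ 6.000
  cycle 1 → 1: weight = 3, length = 1, mean = 3/1 ≈ 3.000
  cycle 2 → 2: weight = 7, length = 1, mean = 7/1 ≈ 7.000
  cycle 0 → 1 → 0: weight = 11, length = 2, mean = 11/2 ≈ 5.500
  cycle 0 → 2 → 0: weight = 8, length = 2, mean = 8/2 ≈ 4.000
  cycle 1 → 0 → 1: weight = 11, length = 2, mean = 11/2 ≈ 5.500
Minimum mean = 1.667, attained e.g. along the cycle 0 → 1 → 2 → 0 with weight 5 and length 3. So λ(A) = 5/3 = 5/3.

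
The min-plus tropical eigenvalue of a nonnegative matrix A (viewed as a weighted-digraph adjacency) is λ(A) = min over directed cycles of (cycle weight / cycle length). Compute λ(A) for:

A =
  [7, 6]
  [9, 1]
λ(A) = 1

Enumerate directed cycles and compute their means (weight / length). Sample:
  cycle 0 → 0: weight = 7, length = 1, mean = 7/1 ≈ 7.000
  cycle 1 → 1: weight = 1, length = 1, mean = 1/1 ≈ 1.000
  cycle 0 → 1 → 0: weight = 15, length = 2, mean = 15/2 ≈ 7.500
  cycle 1 → 0 → 1: weight = 15, length = 2, mean = 15/2 ≈ 7.500
Minimum mean = 1.000, attained e.g. along the cycle 1 → 1 with weight 1 and length 1. So λ(A) = 1/1 = 1.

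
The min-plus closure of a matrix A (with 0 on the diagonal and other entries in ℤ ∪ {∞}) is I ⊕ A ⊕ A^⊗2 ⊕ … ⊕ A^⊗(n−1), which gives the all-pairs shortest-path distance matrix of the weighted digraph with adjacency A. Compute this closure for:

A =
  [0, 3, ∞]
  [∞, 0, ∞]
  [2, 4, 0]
Closure =
  [0, 3, ∞]
  [∞, 0, ∞]
  [2, 4, 0]

This is the Floyd-Warshall all-pairs shortest-path computation. For each intermediate vertex k = 0, 1, …, 2, update dist[i][j] ← min(dist[i][j], dist[i][k] + dist[k][j]). The final matrix gives, for each (i, j), the minimum total weight of any directed path from i to j (possibly empty when i = j).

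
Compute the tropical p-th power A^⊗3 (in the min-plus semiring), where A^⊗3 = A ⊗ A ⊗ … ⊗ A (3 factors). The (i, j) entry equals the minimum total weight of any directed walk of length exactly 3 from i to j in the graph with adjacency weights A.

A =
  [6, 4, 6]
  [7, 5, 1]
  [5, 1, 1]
A^⊗3 =
  [10, 6, 6]
  [7, 3, 3]
  [7, 3, 3]

Each entry (A^⊗3)_ij equals the minimum over all length-3 walks i = v_0 → v_1 → … → v_3 = j of Σ_t A[v_t][v_{t+1}]. For example, for (i, j) = (0, 2) we minimise over 9 possible intermediate vertex sequences; the minimum is 6, attained along the walk 0 → 1 → 2 → 2.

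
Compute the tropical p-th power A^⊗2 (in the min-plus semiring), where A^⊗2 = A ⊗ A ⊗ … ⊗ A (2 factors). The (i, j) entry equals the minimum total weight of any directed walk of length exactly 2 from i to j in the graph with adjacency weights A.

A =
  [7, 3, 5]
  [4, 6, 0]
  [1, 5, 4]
A^⊗2 =
  [6, 9, 3]
  [1, 5, 4]
  [5, 4, 5]

Each entry (A^⊗2)_ij equals the minimum over all length-2 walks i = v_0 → v_1 → … → v_2 = j of Σ_t A[v_t][v_{t+1}]. For example, for (i, j) = (0, 2) we minimise over 3 possible intermediate vertex sequences; the minimum is 3, attained along the walk 0 → 1 → 2.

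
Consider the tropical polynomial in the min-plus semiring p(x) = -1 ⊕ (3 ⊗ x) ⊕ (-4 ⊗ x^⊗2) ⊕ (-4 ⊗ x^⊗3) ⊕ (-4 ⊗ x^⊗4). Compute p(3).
p(3) = -1

A tropical monomial a ⊗ x^⊗i evaluates to a + i · x. Evaluating each term at x = 3:
  Term 0 contributes -1 + 0 · 3 = -1
  Term 1 contributes 3 + 1 · 3 = 6
  Term 2 contributes -4 + 2 · 3 = 2
  Term 3 contributes -4 + 3 · 3 = 5
  Term 4 contributes -4 + 4 · 3 = 8
p(3) = ⊕ of these = min[-1, 6, 2, 5, 8] = -1.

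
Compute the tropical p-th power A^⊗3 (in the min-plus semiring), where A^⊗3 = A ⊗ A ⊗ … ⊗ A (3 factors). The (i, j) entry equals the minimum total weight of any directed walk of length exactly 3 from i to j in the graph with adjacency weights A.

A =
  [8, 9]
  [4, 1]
A^⊗3 =
  [14, 11]
  [6, 3]

Each entry (A^⊗3)_ij equals the minimum over all length-3 walks i = v_0 → v_1 → … → v_3 = j of Σ_t A[v_t][v_{t+1}]. For example, for (i, j) = (0, 1) we minimise over 4 possible intermediate vertex sequences; the minimum is 11, attained along the walk 0 → 1 → 1 → 1.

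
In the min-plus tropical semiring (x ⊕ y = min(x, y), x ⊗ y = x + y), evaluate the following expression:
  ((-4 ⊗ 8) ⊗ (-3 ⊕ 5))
((-4 ⊗ 8) ⊗ (-3 ⊕ 5)) = 1

Expand innermost to outermost. Recall ⊕ takes the minimum of its arguments and ⊗ takes their sum. Working out the expression ((-4 ⊗ 8) ⊗ (-3 ⊕ 5)) gives 1.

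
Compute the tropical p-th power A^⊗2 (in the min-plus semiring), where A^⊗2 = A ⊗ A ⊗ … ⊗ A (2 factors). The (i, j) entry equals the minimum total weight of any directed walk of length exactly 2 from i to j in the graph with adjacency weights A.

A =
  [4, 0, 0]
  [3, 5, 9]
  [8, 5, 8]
A^⊗2 =
  [3, 4, 4]
  [7, 3, 3]
  [8, 8, 8]

Each entry (A^⊗2)_ij equals the minimum over all length-2 walks i = v_0 → v_1 → … → v_2 = j of Σ_t A[v_t][v_{t+1}]. For example, for (i, j) = (0, 2) we minimise over 3 possible intermediate vertex sequences; the minimum is 4, attained along the walk 0 → 0 → 2.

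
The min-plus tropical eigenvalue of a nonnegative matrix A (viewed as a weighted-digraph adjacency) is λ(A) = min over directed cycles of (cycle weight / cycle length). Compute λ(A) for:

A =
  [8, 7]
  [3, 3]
λ(A) = 3

Enumerate directed cycles and compute their means (weight / length). Sample:
  cycle 0 → 0: weight = 8, length = 1, mean = 8/1 ≈ 8.000
  cycle 1 → 1: weight = 3, length = 1, mean = 3/1 ≈ 3.000
  cycle 0 → 1 → 0: weight = 10, length = 2, mean = 10/2 ≈ 5.000
  cycle 1 → 0 → 1: weight = 10, length = 2, mean = 10/2 ≈ 5.000
Minimum mean = 3.000, attained e.g. along the cycle 1 → 1 with weight 3 and length 1. So λ(A) = 3/1 = 3.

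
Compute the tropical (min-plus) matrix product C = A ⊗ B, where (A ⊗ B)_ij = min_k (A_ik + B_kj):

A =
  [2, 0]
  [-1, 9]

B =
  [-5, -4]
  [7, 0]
A ⊗ B =
  [-3, -2]
  [-6, -5]

Apply the min-plus product entry-by-entry:
  C[0][0] = min over k of (A[0][0] + B[0][0] = 2 + -5 = -3, A[0][1] + B[1][0] = 0 + 7 = 7) = -3 (attained at k = 0)
  C[0][1] = min over k of (A[0][0] + B[0][1] = 2 + -4 = -2, A[0][1] + B[1][1] = 0 + 0 = 0) = -2 (attained at k = 0)
  C[1][0] = min over k of (A[1][0] + B[0][0] = -1 + -5 = -6, A[1][1] + B[1][0] = 9 + 7 = 16) = -6 (attained at k = 0)
  C[1][1] = min over k of (A[1][0] + B[0][1] = -1 + -4 = -5, A[1][1] + B[1][1] = 9 + 0 = 9) = -5 (attained at k = 0)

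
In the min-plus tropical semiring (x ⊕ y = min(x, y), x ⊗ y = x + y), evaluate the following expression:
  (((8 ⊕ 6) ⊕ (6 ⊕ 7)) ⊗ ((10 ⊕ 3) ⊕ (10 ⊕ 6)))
(((8 ⊕ 6) ⊕ (6 ⊕ 7)) ⊗ ((10 ⊕ 3) ⊕ (10 ⊕ 6))) = 9

Expand innermost to outermost. Recall ⊕ takes the minimum of its arguments and ⊗ takes their sum. Working out the expression (((8 ⊕ 6) ⊕ (6 ⊕ 7)) ⊗ ((10 ⊕ 3) ⊕ (10 ⊕ 6))) gives 9.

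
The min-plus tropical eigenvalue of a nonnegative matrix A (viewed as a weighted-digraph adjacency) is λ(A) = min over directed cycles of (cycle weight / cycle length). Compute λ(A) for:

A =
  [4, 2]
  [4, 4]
λ(A) = 3

Enumerate directed cycles and compute their means (weight / length). Sample:
  cycle 0 → 0: weight = 4, length = 1, mean = 4/1 ≈ 4.000
  cycle 1 → 1: weight = 4, length = 1, mean = 4/1 ≈ 4.000
  cycle 0 → 1 → 0: weight = 6, length = 2, mean = 6/2 ≈ 3.000
  cycle 1 → 0 → 1: weight = 6, length = 2, mean = 6/2 ≈ 3.000
Minimum mean = 3.000, attained e.g. along the cycle 0 → 1 → 0 with weight 6 and length 2. So λ(A) = 6/2 = 3.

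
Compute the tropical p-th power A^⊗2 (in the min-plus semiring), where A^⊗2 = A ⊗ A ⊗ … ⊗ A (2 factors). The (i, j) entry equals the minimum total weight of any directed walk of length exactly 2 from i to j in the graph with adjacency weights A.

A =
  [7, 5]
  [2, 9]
A^⊗2 =
  [7, 12]
  [9, 7]

Each entry (A^⊗2)_ij equals the minimum over all length-2 walks i = v_0 → v_1 → … → v_2 = j of Σ_t A[v_t][v_{t+1}]. For example, for (i, j) = (0, 1) we minimise over 2 possible intermediate vertex sequences; the minimum is 12, attained along the walk 0 → 0 → 1.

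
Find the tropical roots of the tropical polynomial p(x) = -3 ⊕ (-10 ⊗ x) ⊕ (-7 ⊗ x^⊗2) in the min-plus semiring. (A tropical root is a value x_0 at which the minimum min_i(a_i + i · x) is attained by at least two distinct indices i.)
Roots: {-3, 7}

Each tropical root is a break point of the lower envelope of the lines y = a_i + i · x (there are 3 lines, with slopes 0, 1, ..., 2). Only the lines that attain the minimum somewhere contribute to roots; other lines are dominated. Here the surviving (envelope) indices are i = 2, i = 1, i = 0.
Intersections between consecutive envelope lines give the roots: for adjacent envelope indices i < j the intersection is x = (a_i − a_j) / (j − i). Reading off the sorted break points: {-3, 7}.
Verification: at each break x_0, at least two indices attain the minimum of min_i(a_i + i · x_0).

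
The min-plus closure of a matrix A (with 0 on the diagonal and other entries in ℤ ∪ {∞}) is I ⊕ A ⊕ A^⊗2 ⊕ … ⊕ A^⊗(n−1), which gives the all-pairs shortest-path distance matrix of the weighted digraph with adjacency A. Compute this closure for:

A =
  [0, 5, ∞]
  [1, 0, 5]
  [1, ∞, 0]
Closure =
  [0, 5, 10]
  [1, 0, 5]
  [1, 6, 0]

This is the Floyd-Warshall all-pairs shortest-path computation. For each intermediate vertex k = 0, 1, …, 2, update dist[i][j] ← min(dist[i][j], dist[i][k] + dist[k][j]). The final matrix gives, for each (i, j), the minimum total weight of any directed path from i to j (possibly empty when i = j).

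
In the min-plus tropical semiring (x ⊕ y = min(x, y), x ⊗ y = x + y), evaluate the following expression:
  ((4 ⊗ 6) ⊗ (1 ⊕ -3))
((4 ⊗ 6) ⊗ (1 ⊕ -3)) = 7

Expand innermost to outermost. Recall ⊕ takes the minimum of its arguments and ⊗ takes their sum. Working out the expression ((4 ⊗ 6) ⊗ (1 ⊕ -3)) gives 7.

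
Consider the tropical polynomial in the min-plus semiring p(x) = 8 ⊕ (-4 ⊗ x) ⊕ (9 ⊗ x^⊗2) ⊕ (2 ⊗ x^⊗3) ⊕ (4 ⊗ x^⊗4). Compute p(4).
p(4) = 0

A tropical monomial a ⊗ x^⊗i evaluates to a + i · x. Evaluating each term at x = 4:
  Term 0 contributes 8 + 0 · 4 = 8
  Term 1 contributes -4 + 1 · 4 = 0
  Term 2 contributes 9 + 2 · 4 = 17
  Term 3 contributes 2 + 3 · 4 = 14
  Term 4 contributes 4 + 4 · 4 = 20
p(4) = ⊕ of these = min[8, 0, 17, 14, 20] = 0.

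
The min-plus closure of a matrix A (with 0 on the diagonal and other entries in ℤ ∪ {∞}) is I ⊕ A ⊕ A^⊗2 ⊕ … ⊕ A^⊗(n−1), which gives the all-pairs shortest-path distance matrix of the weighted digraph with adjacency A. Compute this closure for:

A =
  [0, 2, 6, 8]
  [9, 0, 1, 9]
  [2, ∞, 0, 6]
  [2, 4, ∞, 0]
Closure =
  [0, 2, 3, 8]
  [3, 0, 1, 7]
  [2, 4, 0, 6]
  [2, 4, 5, 0]

This is the Floyd-Warshall all-pairs shortest-path computation. For each intermediate vertex k = 0, 1, …, 3, update dist[i][j] ← min(dist[i][j], dist[i][k] + dist[k][j]). The final matrix gives, for each (i, j), the minimum total weight of any directed path from i to j (possibly empty when i = j).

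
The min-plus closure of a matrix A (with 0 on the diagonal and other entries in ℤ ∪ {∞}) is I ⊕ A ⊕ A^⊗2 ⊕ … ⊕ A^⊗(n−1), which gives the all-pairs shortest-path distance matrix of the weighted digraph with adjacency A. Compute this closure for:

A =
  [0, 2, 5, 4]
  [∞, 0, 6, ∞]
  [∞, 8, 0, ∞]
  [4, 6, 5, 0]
Closure =
  [0, 2, 5, 4]
  [∞, 0, 6, ∞]
  [∞, 8, 0, ∞]
  [4, 6, 5, 0]

This is the Floyd-Warshall all-pairs shortest-path computation. For each intermediate vertex k = 0, 1, …, 3, update dist[i][j] ← min(dist[i][j], dist[i][k] + dist[k][j]). The final matrix gives, for each (i, j), the minimum total weight of any directed path from i to j (possibly empty when i = j).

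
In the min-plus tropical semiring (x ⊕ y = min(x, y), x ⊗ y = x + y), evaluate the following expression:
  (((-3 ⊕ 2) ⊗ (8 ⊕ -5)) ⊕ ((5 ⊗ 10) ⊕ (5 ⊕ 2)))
(((-3 ⊕ 2) ⊗ (8 ⊕ -5)) ⊕ ((5 ⊗ 10) ⊕ (5 ⊕ 2))) = -8

Expand innermost to outermost. Recall ⊕ takes the minimum of its arguments and ⊗ takes their sum. Working out the expression (((-3 ⊕ 2) ⊗ (8 ⊕ -5)) ⊕ ((5 ⊗ 10) ⊕ (5 ⊕ 2))) gives -8.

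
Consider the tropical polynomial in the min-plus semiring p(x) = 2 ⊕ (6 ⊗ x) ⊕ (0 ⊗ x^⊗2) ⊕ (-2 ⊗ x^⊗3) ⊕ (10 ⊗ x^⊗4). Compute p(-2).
p(-2) = -8

A tropical monomial a ⊗ x^⊗i evaluates to a + i · x. Evaluating each term at x = -2:
  Term 0 contributes 2 + 0 · -2 = 2
  Term 1 contributes 6 + 1 · -2 = 4
  Term 2 contributes 0 + 2 · -2 = -4
  Term 3 contributes -2 + 3 · -2 = -8
  Term 4 contributes 10 + 4 · -2 = 2
p(-2) = ⊕ of these = min[2, 4, -4, -8, 2] = -8.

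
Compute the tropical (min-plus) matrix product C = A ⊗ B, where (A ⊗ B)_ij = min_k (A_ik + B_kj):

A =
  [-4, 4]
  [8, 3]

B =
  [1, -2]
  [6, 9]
A ⊗ B =
  [-3, -6]
  [9, 6]

Apply the min-plus product entry-by-entry:
  C[0][0] = min over k of (A[0][0] + B[0][0] = -4 + 1 = -3, A[0][1] + B[1][0] = 4 + 6 = 10) = -3 (attained at k = 0)
  C[0][1] = min over k of (A[0][0] + B[0][1] = -4 + -2 = -6, A[0][1] + B[1][1] = 4 + 9 = 13) = -6 (attained at k = 0)
  C[1][0] = min over k of (A[1][0] + B[0][0] = 8 + 1 = 9, A[1][1] + B[1][0] = 3 + 6 = 9) = 9 (attained at k = 0)
  C[1][1] = min over k of (A[1][0] + B[0][1] = 8 + -2 = 6, A[1][1] + B[1][1] = 3 + 9 = 12) = 6 (attained at k = 0)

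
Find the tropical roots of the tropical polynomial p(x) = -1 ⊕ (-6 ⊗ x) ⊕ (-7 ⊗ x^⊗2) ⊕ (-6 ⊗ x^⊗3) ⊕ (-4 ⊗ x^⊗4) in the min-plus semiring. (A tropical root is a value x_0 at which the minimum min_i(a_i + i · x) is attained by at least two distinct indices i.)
Roots: {-2, -1, 1, 5}

Each tropical root is a break point of the lower envelope of the lines y = a_i + i · x (there are 5 lines, with slopes 0, 1, ..., 4). Only the lines that attain the minimum somewhere contribute to roots; other lines are dominated. Here the surviving (envelope) indices are i = 4, i = 3, i = 2, i = 1, i = 0.
Intersections between consecutive envelope lines give the roots: for adjacent envelope indices i < j the intersection is x = (a_i − a_j) / (j − i). Reading off the sorted break points: {-2, -1, 1, 5}.
Verification: at each break x_0, at least two indices attain the minimum of min_i(a_i + i · x_0).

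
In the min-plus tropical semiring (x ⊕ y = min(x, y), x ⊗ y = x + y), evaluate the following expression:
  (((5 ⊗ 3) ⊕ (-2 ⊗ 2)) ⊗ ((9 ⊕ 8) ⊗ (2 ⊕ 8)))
(((5 ⊗ 3) ⊕ (-2 ⊗ 2)) ⊗ ((9 ⊕ 8) ⊗ (2 ⊕ 8))) = 10

Expand innermost to outermost. Recall ⊕ takes the minimum of its arguments and ⊗ takes their sum. Working out the expression (((5 ⊗ 3) ⊕ (-2 ⊗ 2)) ⊗ ((9 ⊕ 8) ⊗ (2 ⊕ 8))) gives 10.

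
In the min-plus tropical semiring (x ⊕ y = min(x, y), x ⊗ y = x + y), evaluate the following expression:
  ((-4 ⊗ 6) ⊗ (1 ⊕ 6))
((-4 ⊗ 6) ⊗ (1 ⊕ 6)) = 3

Expand innermost to outermost. Recall ⊕ takes the minimum of its arguments and ⊗ takes their sum. Working out the expression ((-4 ⊗ 6) ⊗ (1 ⊕ 6)) gives 3.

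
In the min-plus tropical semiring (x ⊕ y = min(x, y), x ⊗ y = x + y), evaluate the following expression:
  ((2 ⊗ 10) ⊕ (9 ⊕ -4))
((2 ⊗ 10) ⊕ (9 ⊕ -4)) = -4

Expand innermost to outermost. Recall ⊕ takes the minimum of its arguments and ⊗ takes their sum. Working out the expression ((2 ⊗ 10) ⊕ (9 ⊕ -4)) gives -4.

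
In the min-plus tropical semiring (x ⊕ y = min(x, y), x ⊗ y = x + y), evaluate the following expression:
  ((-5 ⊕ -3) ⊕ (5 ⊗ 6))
((-5 ⊕ -3) ⊕ (5 ⊗ 6)) = -5

Expand innermost to outermost. Recall ⊕ takes the minimum of its arguments and ⊗ takes their sum. Working out the expression ((-5 ⊕ -3) ⊕ (5 ⊗ 6)) gives -5.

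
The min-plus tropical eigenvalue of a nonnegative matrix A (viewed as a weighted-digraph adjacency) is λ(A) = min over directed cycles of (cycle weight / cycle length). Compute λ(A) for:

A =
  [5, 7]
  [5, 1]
λ(A) = 1

Enumerate directed cycles and compute their means (weight / length). Sample:
  cycle 0 → 0: weight = 5, length = 1, mean = 5/1 ≈ 5.000
  cycle 1 → 1: weight = 1, length = 1, mean = 1/1 ≈ 1.000
  cycle 0 → 1 → 0: weight = 12, length = 2, mean = 12/2 ≈ 6.000
  cycle 1 → 0 → 1: weight = 12, length = 2, mean = 12/2 ≈ 6.000
Minimum mean = 1.000, attained e.g. along the cycle 1 → 1 with weight 1 and length 1. So λ(A) = 1/1 = 1.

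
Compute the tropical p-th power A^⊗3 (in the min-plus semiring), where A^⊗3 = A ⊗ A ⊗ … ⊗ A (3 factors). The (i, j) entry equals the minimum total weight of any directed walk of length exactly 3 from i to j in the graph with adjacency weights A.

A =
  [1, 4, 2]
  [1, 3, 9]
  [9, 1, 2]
A^⊗3 =
  [3, 4, 4]
  [3, 4, 4]
  [3, 5, 4]

Each entry (A^⊗3)_ij equals the minimum over all length-3 walks i = v_0 → v_1 → … → v_3 = j of Σ_t A[v_t][v_{t+1}]. For example, for (i, j) = (0, 2) we minimise over 9 possible intermediate vertex sequences; the minimum is 4, attained along the walk 0 → 0 → 0 → 2.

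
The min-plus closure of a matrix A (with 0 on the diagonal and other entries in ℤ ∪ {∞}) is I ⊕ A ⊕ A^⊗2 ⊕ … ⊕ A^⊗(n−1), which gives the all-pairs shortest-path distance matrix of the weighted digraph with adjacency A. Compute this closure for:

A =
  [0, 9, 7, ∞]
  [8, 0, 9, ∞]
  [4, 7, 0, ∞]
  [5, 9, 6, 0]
Closure =
  [0, 9, 7, ∞]
  [8, 0, 9, ∞]
  [4, 7, 0, ∞]
  [5, 9, 6, 0]

This is the Floyd-Warshall all-pairs shortest-path computation. For each intermediate vertex k = 0, 1, …, 3, update dist[i][j] ← min(dist[i][j], dist[i][k] + dist[k][j]). The final matrix gives, for each (i, j), the minimum total weight of any directed path from i to j (possibly empty when i = j).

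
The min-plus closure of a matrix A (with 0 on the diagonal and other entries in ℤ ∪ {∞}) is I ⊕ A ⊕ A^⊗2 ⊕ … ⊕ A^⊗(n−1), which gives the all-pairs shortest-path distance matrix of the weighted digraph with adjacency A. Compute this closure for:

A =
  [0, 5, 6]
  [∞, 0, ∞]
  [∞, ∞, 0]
Closure =
  [0, 5, 6]
  [∞, 0, ∞]
  [∞, ∞, 0]

This is the Floyd-Warshall all-pairs shortest-path computation. For each intermediate vertex k = 0, 1, …, 2, update dist[i][j] ← min(dist[i][j], dist[i][k] + dist[k][j]). The final matrix gives, for each (i, j), the minimum total weight of any directed path from i to j (possibly empty when i = j).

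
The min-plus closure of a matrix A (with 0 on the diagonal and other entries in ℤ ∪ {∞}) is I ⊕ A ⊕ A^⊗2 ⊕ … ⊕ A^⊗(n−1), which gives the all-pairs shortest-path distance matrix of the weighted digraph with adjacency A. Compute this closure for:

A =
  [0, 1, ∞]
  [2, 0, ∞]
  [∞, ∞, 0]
Closure =
  [0, 1, ∞]
  [2, 0, ∞]
  [∞, ∞, 0]

This is the Floyd-Warshall all-pairs shortest-path computation. For each intermediate vertex k = 0, 1, …, 2, update dist[i][j] ← min(dist[i][j], dist[i][k] + dist[k][j]). The final matrix gives, for each (i, j), the minimum total weight of any directed path from i to j (possibly empty when i = j).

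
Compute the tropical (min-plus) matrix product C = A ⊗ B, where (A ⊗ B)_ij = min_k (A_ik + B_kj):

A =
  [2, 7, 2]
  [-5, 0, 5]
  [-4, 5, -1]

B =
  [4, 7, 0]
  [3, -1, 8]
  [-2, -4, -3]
A ⊗ B =
  [0, -2, -1]
  [-1, -1, -5]
  [-3, -5, -4]

Apply the min-plus product entry-by-entry:
  C[0][0] = min over k of (A[0][0] + B[0][0] = 2 + 4 = 6, A[0][1] + B[1][0] = 7 + 3 = 10, A[0][2] + B[2][0] = 2 + -2 = 0) = 0 (attained at k = 2)
  C[0][1] = min over k of (A[0][0] + B[0][1] = 2 + 7 = 9, A[0][1] + B[1][1] = 7 + -1 = 6, A[0][2] + B[2][1] = 2 + -4 = -2) = -2 (attained at k = 2)
  C[0][2] = min over k of (A[0][0] + B[0][2] = 2 + 0 = 2, A[0][1] + B[1][2] = 7 + 8 = 15, A[0][2] + B[2][2] = 2 + -3 = -1) = -1 (attained at k = 2)
  C[1][0] = min over k of (A[1][0] + B[0][0] = -5 + 4 = -1, A[1][1] + B[1][0] = 0 + 3 = 3, A[1][2] + B[2][0] = 5 + -2 = 3) = -1 (attained at k = 0)
  C[1][1] = min over k of (A[1][0] + B[0][1] = -5 + 7 = 2, A[1][1] + B[1][1] = 0 + -1 = -1, A[1][2] + B[2][1] = 5 + -4 = 1) = -1 (attained at k = 1)
  C[1][2] = min over k of (A[1][0] + B[0][2] = -5 + 0 = -5, A[1][1] + B[1][2] = 0 + 8 = 8, A[1][2] + B[2][2] = 5 + -3 = 2) = -5 (attained at k = 0)
  C[2][0] = min over k of (A[2][0] + B[0][0] = -4 + 4 = 0, A[2][1] + B[1][0] = 5 + 3 = 8, A[2][2] + B[2][0] = -1 + -2 = -3) = -3 (attained at k = 2)
  C[2][1] = min over k of (A[2][0] + B[0][1] = -4 + 7 = 3, A[2][1] + B[1][1] = 5 + -1 = 4, A[2][2] + B[2][1] = -1 + -4 = -5) = -5 (attained at k = 2)
  C[2][2] = min over k of (A[2][0] + B[0][2] = -4 + 0 = -4, A[2][1] + B[1][2] = 5 + 8 = 13, A[2][2] + B[2][2] = -1 + -3 = -4) = -4 (attained at k = 0)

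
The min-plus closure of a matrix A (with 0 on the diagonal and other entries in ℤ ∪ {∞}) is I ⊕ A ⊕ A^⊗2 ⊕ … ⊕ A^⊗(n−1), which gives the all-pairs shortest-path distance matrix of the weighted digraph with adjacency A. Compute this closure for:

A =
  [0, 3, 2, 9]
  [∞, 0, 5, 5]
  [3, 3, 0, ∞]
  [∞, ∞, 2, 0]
Closure =
  [0, 3, 2, 8]
  [8, 0, 5, 5]
  [3, 3, 0, 8]
  [5, 5, 2, 0]

This is the Floyd-Warshall all-pairs shortest-path computation. For each intermediate vertex k = 0, 1, …, 3, update dist[i][j] ← min(dist[i][j], dist[i][k] + dist[k][j]). The final matrix gives, for each (i, j), the minimum total weight of any directed path from i to j (possibly empty when i = j).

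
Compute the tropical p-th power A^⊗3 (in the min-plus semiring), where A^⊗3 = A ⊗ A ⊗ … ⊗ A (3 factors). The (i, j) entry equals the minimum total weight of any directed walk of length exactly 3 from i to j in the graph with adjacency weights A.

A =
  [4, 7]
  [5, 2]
A^⊗3 =
  [12, 11]
  [9, 6]

Each entry (A^⊗3)_ij equals the minimum over all length-3 walks i = v_0 → v_1 → … → v_3 = j of Σ_t A[v_t][v_{t+1}]. For example, for (i, j) = (0, 1) we minimise over 4 possible intermediate vertex sequences; the minimum is 11, attained along the walk 0 → 1 → 1 → 1.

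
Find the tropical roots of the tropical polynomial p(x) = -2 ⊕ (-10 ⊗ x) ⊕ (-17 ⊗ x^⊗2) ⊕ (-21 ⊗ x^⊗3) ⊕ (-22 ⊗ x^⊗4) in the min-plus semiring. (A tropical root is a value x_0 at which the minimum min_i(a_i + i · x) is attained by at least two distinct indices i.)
Roots: {1, 4, 7, 8}

Each tropical root is a break point of the lower envelope of the lines y = a_i + i · x (there are 5 lines, with slopes 0, 1, ..., 4). Only the lines that attain the minimum somewhere contribute to roots; other lines are dominated. Here the surviving (envelope) indices are i = 4, i = 3, i = 2, i = 1, i = 0.
Intersections between consecutive envelope lines give the roots: for adjacent envelope indices i < j the intersection is x = (a_i − a_j) / (j − i). Reading off the sorted break points: {1, 4, 7, 8}.
Verification: at each break x_0, at least two indices attain the minimum of min_i(a_i + i · x_0).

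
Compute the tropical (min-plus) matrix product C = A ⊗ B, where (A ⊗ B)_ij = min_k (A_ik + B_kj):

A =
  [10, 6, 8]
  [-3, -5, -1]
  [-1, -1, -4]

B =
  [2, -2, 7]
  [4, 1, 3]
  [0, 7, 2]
A ⊗ B =
  [8, 7, 9]
  [-1, -5, -2]
  [-4, -3, -2]

Apply the min-plus product entry-by-entry:
  C[0][0] = min over k of (A[0][0] + B[0][0] = 10 + 2 = 12, A[0][1] + B[1][0] = 6 + 4 = 10, A[0][2] + B[2][0] = 8 + 0 = 8) = 8 (attained at k = 2)
  C[0][1] = min over k of (A[0][0] + B[0][1] = 10 + -2 = 8, A[0][1] + B[1][1] = 6 + 1 = 7, A[0][2] + B[2][1] = 8 + 7 = 15) = 7 (attained at k = 1)
  C[0][2] = min over k of (A[0][0] + B[0][2] = 10 + 7 = 17, A[0][1] + B[1][2] = 6 + 3 = 9, A[0][2] + B[2][2] = 8 + 2 = 10) = 9 (attained at k = 1)
  C[1][0] = min over k of (A[1][0] + B[0][0] = -3 + 2 = -1, A[1][1] + B[1][0] = -5 + 4 = -1, A[1][2] + B[2][0] = -1 + 0 = -1) = -1 (attained at k = 0)
  C[1][1] = min over k of (A[1][0] + B[0][1] = -3 + -2 = -5, A[1][1] + B[1][1] = -5 + 1 = -4, A[1][2] + B[2][1] = -1 + 7 = 6) = -5 (attained at k = 0)
  C[1][2] = min over k of (A[1][0] + B[0][2] = -3 + 7 = 4, A[1][1] + B[1][2] = -5 + 3 = -2, A[1][2] + B[2][2] = -1 + 2 = 1) = -2 (attained at k = 1)
  C[2][0] = min over k of (A[2][0] + B[0][0] = -1 + 2 = 1, A[2][1] + B[1][0] = -1 + 4 = 3, A[2][2] + B[2][0] = -4 + 0 = -4) = -4 (attained at k = 2)
  C[2][1] = min over k of (A[2][0] + B[0][1] = -1 + -2 = -3, A[2][1] + B[1][1] = -1 + 1 = 0, A[2][2] + B[2][1] = -4 + 7 = 3) = -3 (attained at k = 0)
  C[2][2] = min over k of (A[2][0] + B[0][2] = -1 + 7 = 6, A[2][1] + B[1][2] = -1 + 3 = 2, A[2][2] + B[2][2] = -4 + 2 = -2) = -2 (attained at k = 2)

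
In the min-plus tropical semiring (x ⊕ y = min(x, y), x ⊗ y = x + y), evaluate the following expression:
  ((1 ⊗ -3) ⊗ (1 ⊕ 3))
((1 ⊗ -3) ⊗ (1 ⊕ 3)) = -1

Expand innermost to outermost. Recall ⊕ takes the minimum of its arguments and ⊗ takes their sum. Working out the expression ((1 ⊗ -3) ⊗ (1 ⊕ 3)) gives -1.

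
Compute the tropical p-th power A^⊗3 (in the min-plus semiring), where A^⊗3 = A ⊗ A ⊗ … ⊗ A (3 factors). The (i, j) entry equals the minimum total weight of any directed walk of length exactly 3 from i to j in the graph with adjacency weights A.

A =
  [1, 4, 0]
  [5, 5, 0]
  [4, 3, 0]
A^⊗3 =
  [3, 3, 0]
  [4, 3, 0]
  [4, 3, 0]

Each entry (A^⊗3)_ij equals the minimum over all length-3 walks i = v_0 → v_1 → … → v_3 = j of Σ_t A[v_t][v_{t+1}]. For example, for (i, j) = (0, 2) we minimise over 9 possible intermediate vertex sequences; the minimum is 0, attained along the walk 0 → 2 → 2 → 2.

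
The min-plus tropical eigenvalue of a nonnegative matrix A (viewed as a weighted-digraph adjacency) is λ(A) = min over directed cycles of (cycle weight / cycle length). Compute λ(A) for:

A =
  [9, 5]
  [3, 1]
λ(A) = 1

Enumerate directed cycles and compute their means (weight / length). Sample:
  cycle 0 → 0: weight = 9, length = 1, mean = 9/1 ≈ 9.000
  cycle 1 → 1: weight = 1, length = 1, mean = 1/1 ≈ 1.000
  cycle 0 → 1 → 0: weight = 8, length = 2, mean = 8/2 ≈ 4.000
  cycle 1 → 0 → 1: weight = 8, length = 2, mean = 8/2 ≈ 4.000
Minimum mean = 1.000, attained e.g. along the cycle 1 → 1 with weight 1 and length 1. So λ(A) = 1/1 = 1.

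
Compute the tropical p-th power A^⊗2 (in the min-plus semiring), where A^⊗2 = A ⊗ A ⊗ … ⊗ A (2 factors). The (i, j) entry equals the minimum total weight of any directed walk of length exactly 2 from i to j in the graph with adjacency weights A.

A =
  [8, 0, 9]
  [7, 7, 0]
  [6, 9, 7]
A^⊗2 =
  [7, 7, 0]
  [6, 7, 7]
  [13, 6, 9]

Each entry (A^⊗2)_ij equals the minimum over all length-2 walks i = v_0 → v_1 → … → v_2 = j of Σ_t A[v_t][v_{t+1}]. For example, for (i, j) = (0, 2) we minimise over 3 possible intermediate vertex sequences; the minimum is 0, attained along the walk 0 → 1 → 2.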